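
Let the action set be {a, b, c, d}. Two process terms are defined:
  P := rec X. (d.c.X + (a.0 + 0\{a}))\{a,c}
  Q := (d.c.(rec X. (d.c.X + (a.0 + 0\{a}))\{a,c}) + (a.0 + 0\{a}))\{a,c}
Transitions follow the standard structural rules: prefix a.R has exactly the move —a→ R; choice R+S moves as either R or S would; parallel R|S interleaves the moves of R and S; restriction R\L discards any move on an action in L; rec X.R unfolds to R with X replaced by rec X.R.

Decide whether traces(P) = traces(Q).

trace-equivalent

Reachable graph of P (2 states):
  u0 = rec X. (d.c.X + (a.0 + 0\{a}))\{a,c} ⊢ =d=> u1
  u1 = (c.(rec X. (d.c.X + (a.0 + 0\{a}))\{a,c}))\{a,c} ⊢ ·
Reachable graph of Q (2 states):
  v0 = (d.c.(rec X. (d.c.X + (a.0 + 0\{a}))\{a,c}) + (a.0 + 0\{a}))\{a,c} ⊢ =d=> v1
  v1 = (c.(rec X. (d.c.X + (a.0 + 0\{a}))\{a,c}))\{a,c} ⊢ ·
Bisimilarity quotient blocks:
  B0 = {u0, v0}
  B1 = {u1, v1}
u0 ∈ B0, v0 ∈ B0 → same block
Bisimilar ⇒ trace-equivalent.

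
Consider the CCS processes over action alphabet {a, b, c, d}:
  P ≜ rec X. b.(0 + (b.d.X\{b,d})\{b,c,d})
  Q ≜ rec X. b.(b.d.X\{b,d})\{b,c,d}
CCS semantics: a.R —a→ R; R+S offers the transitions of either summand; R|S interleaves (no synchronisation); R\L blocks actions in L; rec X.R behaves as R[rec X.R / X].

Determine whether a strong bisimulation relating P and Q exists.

LTS(P): 2 reachable states
  p0 = rec X. b.(0 + (b.d.X\{b,d})\{b,c,d}) | =b=> p1
  p1 = 0 + (b.d.(rec X. b.(0 + (b.d.X\{b,d})\{b,c,d}))\{b,d})\{b,c,d} | deadlocked
LTS(Q): 2 reachable states
  q0 = rec X. b.(b.d.X\{b,d})\{b,c,d} | =b=> q1
  q1 = (b.d.(rec X. b.(b.d.X\{b,d})\{b,c,d})\{b,d})\{b,c,d} | deadlocked
Coarsest stable partition (strong bisimilarity classes):
  B0 = {p0, q0}
  B1 = {p1, q1}
p0 ∈ B0, q0 ∈ B0 → same block

bisimilar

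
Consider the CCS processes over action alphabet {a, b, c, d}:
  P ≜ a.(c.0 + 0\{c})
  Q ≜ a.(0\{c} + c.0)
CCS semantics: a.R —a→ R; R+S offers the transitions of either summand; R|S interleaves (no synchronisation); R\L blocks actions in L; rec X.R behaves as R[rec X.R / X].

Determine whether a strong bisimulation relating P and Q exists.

P ~ Q

Reachable graph of P (3 states):
  m0 = a.(c.0 + 0\{c}) | —a→ m1
  m1 = c.0 + 0\{c} | —c→ m2
  m2 = 0 | ·
Reachable graph of Q (3 states):
  n0 = a.(0\{c} + c.0) | —a→ n1
  n1 = 0\{c} + c.0 | —c→ n2
  n2 = 0 | ·
Coarsest stable partition (strong bisimilarity classes):
  B0 = {m0, n0}
  B1 = {m1, n1}
  B2 = {m2, n2}
m0 ∈ B0, n0 ∈ B0 → same block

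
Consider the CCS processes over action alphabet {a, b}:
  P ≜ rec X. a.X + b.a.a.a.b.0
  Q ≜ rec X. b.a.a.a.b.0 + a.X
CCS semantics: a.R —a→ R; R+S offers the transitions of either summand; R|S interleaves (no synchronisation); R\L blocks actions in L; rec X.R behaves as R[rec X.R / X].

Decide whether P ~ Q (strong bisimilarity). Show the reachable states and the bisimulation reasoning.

P ~ Q

LTS(P): 6 reachable states
  u0 = rec X. a.X + b.a.a.a.b.0 ⊢ -a-> u0, -b-> u1
  u1 = a.a.a.b.0 ⊢ -a-> u2
  u2 = a.a.b.0 ⊢ -a-> u3
  u3 = a.b.0 ⊢ -a-> u4
  u4 = b.0 ⊢ -b-> u5
  u5 = 0 ⊢ (no moves)
LTS(Q): 6 reachable states
  v0 = rec X. b.a.a.a.b.0 + a.X ⊢ -a-> v0, -b-> v1
  v1 = a.a.a.b.0 ⊢ -a-> v2
  v2 = a.a.b.0 ⊢ -a-> v3
  v3 = a.b.0 ⊢ -a-> v4
  v4 = b.0 ⊢ -b-> v5
  v5 = 0 ⊢ (no moves)
Coarsest stable partition (strong bisimilarity classes):
  B0 = {u0, v0}
  B1 = {u1, v1}
  B2 = {u2, v2}
  B3 = {u3, v3}
  B4 = {u4, v4}
  B5 = {u5, v5}
u0 ∈ B0, v0 ∈ B0 → same block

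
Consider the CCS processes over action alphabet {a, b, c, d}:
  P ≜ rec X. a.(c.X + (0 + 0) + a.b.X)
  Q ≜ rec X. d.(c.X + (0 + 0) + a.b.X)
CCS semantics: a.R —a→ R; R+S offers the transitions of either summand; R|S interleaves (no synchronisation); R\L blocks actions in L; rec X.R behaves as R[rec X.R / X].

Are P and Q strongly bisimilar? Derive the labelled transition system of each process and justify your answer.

NO

Reachable graph of P (3 states):
  p0 = rec X. a.(c.X + (0 + 0) + a.b.X) :: —a→ p1
  p1 = c.(rec X. a.(c.X + (0 + 0) + a.b.X)) + (0 + 0) + a.b.(rec X. a.(c.X + (0 + 0) + a.b.X)) :: —a→ p2, —c→ p0
  p2 = b.(rec X. a.(c.X + (0 + 0) + a.b.X)) :: —b→ p0
Reachable graph of Q (3 states):
  q0 = rec X. d.(c.X + (0 + 0) + a.b.X) :: —d→ q1
  q1 = c.(rec X. d.(c.X + (0 + 0) + a.b.X)) + (0 + 0) + a.b.(rec X. d.(c.X + (0 + 0) + a.b.X)) :: —a→ q2, —c→ q0
  q2 = b.(rec X. d.(c.X + (0 + 0) + a.b.X)) :: —b→ q0
Partition-refinement fixed point:
  B0 = {p0}
  B1 = {p1}
  B2 = {p2}
  B3 = {q0}
  B4 = {q1}
  B5 = {q2}
p0 ∈ B0, q0 ∈ B3 → different blocks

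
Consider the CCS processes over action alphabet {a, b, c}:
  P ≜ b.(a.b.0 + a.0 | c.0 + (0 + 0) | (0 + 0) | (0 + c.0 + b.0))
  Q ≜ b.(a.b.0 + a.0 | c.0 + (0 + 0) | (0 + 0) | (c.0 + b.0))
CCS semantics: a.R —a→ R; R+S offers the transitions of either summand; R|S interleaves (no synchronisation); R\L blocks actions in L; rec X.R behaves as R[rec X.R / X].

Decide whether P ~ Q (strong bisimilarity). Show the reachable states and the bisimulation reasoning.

YES

P's transition system — 8 states:
  m0 = b.(a.b.0 + a.0 | c.0 + (0 + 0) | (0 + 0) | (0 + c.0 + b.0)) | --b--▸ m1
  m1 = a.b.0 + a.0 | c.0 + (0 + 0) | (0 + 0) | (0 + c.0 + b.0) | --a--▸ m2, --a--▸ m3, --b--▸ m4, --c--▸ m4, --c--▸ m5
  m2 = 0 | c.0 | --c--▸ m6
  m3 = b.0 | --b--▸ m7
  m4 = (0 + 0) | (0 + 0) | 0 | (no moves)
  m5 = a.0 | 0 | --a--▸ m6
  m6 = 0 | 0 | (no moves)
  m7 = 0 | (no moves)
Q's transition system — 8 states:
  n0 = b.(a.b.0 + a.0 | c.0 + (0 + 0) | (0 + 0) | (c.0 + b.0)) | --b--▸ n1
  n1 = a.b.0 + a.0 | c.0 + (0 + 0) | (0 + 0) | (c.0 + b.0) | --a--▸ n2, --a--▸ n3, --b--▸ n4, --c--▸ n4, --c--▸ n5
  n2 = 0 | c.0 | --c--▸ n6
  n3 = b.0 | --b--▸ n7
  n4 = (0 + 0) | (0 + 0) | 0 | (no moves)
  n5 = a.0 | 0 | --a--▸ n6
  n6 = 0 | 0 | (no moves)
  n7 = 0 | (no moves)
Partition-refinement fixed point:
  B0 = {m0, n0}
  B1 = {m1, n1}
  B2 = {m4, m6, m7, n4, n6, n7}
  B3 = {m5, n5}
  B4 = {m3, n3}
  B5 = {m2, n2}
m0 ∈ B0, n0 ∈ B0 → same block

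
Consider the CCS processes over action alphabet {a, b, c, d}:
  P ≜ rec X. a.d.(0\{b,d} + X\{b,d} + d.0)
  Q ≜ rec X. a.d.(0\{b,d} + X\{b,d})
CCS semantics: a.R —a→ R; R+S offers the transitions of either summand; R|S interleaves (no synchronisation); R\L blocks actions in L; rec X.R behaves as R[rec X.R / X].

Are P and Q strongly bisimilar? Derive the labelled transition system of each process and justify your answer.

P's transition system — 5 states:
  s0 = rec X. a.d.(0\{b,d} + X\{b,d} + d.0) → ··a··> s1
  s1 = d.(0\{b,d} + (rec X. a.d.(0\{b,d} + X\{b,d} + d.0))\{b,d} + d.0) → ··d··> s2
  s2 = 0\{b,d} + (rec X. a.d.(0\{b,d} + X\{b,d} + d.0))\{b,d} + d.0 → ··a··> s3, ··d··> s4
  s3 = (d.(0\{b,d} + (rec X. a.d.(0\{b,d} + X\{b,d} + d.0))\{b,d} + d.0))\{b,d} → deadlocked
  s4 = 0 → deadlocked
Q's transition system — 4 states:
  t0 = rec X. a.d.(0\{b,d} + X\{b,d}) → ··a··> t1
  t1 = d.(0\{b,d} + (rec X. a.d.(0\{b,d} + X\{b,d}))\{b,d}) → ··d··> t2
  t2 = 0\{b,d} + (rec X. a.d.(0\{b,d} + X\{b,d}))\{b,d} → ··a··> t3
  t3 = (d.(0\{b,d} + (rec X. a.d.(0\{b,d} + X\{b,d}))\{b,d}))\{b,d} → deadlocked
Coarsest stable partition (strong bisimilarity classes):
  B0 = {s0}
  B1 = {s1}
  B2 = {s2}
  B3 = {s3, s4, t3}
  B4 = {t0}
  B5 = {t1}
  B6 = {t2}
s0 ∈ B0, t0 ∈ B4 → different blocks

P ≁ Q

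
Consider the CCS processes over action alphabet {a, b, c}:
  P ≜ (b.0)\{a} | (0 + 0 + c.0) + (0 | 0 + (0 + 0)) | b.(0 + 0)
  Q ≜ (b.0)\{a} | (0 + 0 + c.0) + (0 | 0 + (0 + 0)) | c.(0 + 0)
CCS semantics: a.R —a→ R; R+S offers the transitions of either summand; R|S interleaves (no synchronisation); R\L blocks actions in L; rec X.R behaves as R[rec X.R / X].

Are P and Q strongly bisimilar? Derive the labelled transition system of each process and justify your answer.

Reachable graph of P (5 states):
  m0 = (b.0)\{a} | (0 + 0 + c.0) + (0 | 0 + (0 + 0)) | b.(0 + 0) ⊢ =b=> m1, =b=> m2, =c=> m3
  m1 = (0 | 0 + (0 + 0)) | (0 + 0) ⊢ stopped
  m2 = 0\{a} | (0 + 0 + c.0) ⊢ =c=> m4
  m3 = (b.0)\{a} | 0 ⊢ =b=> m4
  m4 = 0\{a} | 0 ⊢ stopped
Reachable graph of Q (5 states):
  n0 = (b.0)\{a} | (0 + 0 + c.0) + (0 | 0 + (0 + 0)) | c.(0 + 0) ⊢ =b=> n1, =c=> n2, =c=> n3
  n1 = 0\{a} | (0 + 0 + c.0) ⊢ =c=> n4
  n2 = (0 | 0 + (0 + 0)) | (0 + 0) ⊢ stopped
  n3 = (b.0)\{a} | 0 ⊢ =b=> n4
  n4 = 0\{a} | 0 ⊢ stopped
Coarsest stable partition (strong bisimilarity classes):
  B0 = {m0}
  B1 = {m2, n1}
  B2 = {m1, m4, n2, n4}
  B3 = {m3, n3}
  B4 = {n0}
m0 ∈ B0, n0 ∈ B4 → different blocks

not bisimilar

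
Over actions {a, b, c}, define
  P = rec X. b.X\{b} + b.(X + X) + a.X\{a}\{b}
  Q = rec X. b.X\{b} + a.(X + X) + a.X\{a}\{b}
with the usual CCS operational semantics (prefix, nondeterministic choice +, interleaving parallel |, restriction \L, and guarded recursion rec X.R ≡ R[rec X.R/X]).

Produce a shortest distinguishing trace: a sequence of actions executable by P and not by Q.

bb

P's transition system — 5 states:
  m0 = rec X. b.X\{b} + b.(X + X) + a.X\{a}\{b} → ··a··> m1, ··b··> m2, ··b··> m3
  m1 = (rec X. b.X\{b} + b.(X + X) + a.X\{a}\{b})\{a}\{b} → stopped
  m2 = (rec X. b.X\{b} + b.(X + X) + a.X\{a}\{b}) + (rec X. b.X\{b} + b.(X + X) + a.X\{a}\{b}) → ··a··> m1, ··b··> m2, ··b··> m3
  m3 = (rec X. b.X\{b} + b.(X + X) + a.X\{a}\{b})\{b} → ··a··> m4
  m4 = (rec X. b.X\{b} + b.(X + X) + a.X\{a}\{b})\{a}\{b}\{b} → stopped
Q's transition system — 6 states:
  n0 = rec X. b.X\{b} + a.(X + X) + a.X\{a}\{b} → ··a··> n1, ··a··> n2, ··b··> n3
  n1 = (rec X. b.X\{b} + a.(X + X) + a.X\{a}\{b}) + (rec X. b.X\{b} + a.(X + X) + a.X\{a}\{b}) → ··a··> n1, ··a··> n2, ··b··> n3
  n2 = (rec X. b.X\{b} + a.(X + X) + a.X\{a}\{b})\{a}\{b} → stopped
  n3 = (rec X. b.X\{b} + a.(X + X) + a.X\{a}\{b})\{b} → ··a··> n4, ··a··> n5
  n4 = ((rec X. b.X\{b} + a.(X + X) + a.X\{a}\{b}) + (rec X. b.X\{b} + a.(X + X) + a.X\{a}\{b}))\{b} → ··a··> n4, ··a··> n5
  n5 = (rec X. b.X\{b} + a.(X + X) + a.X\{a}\{b})\{a}\{b}\{b} → stopped
Run σ = ⟨bb⟩ on P: start {m0}
  step 1 (b): {m2, m3}
  step 2 (b): {m2, m3}
  — P admits the full trace.
Run σ = ⟨bb⟩ on Q: start {n0}
  step 1 (b): {n3}
  step 2 (b): no successor for Q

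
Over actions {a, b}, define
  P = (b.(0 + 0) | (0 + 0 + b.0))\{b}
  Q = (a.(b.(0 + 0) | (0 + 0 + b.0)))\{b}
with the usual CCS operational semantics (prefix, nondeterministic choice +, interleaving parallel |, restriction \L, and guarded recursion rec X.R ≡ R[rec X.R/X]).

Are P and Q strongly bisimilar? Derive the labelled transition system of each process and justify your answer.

NO

LTS(P): 1 reachable states
  m0 = (b.(0 + 0) | (0 + 0 + b.0))\{b} ⊢ deadlocked
LTS(Q): 2 reachable states
  n0 = (a.(b.(0 + 0) | (0 + 0 + b.0)))\{b} ⊢ --a--▸ n1
  n1 = (b.(0 + 0) | (0 + 0 + b.0))\{b} ⊢ deadlocked
Partition-refinement fixed point:
  B0 = {m0, n1}
  B1 = {n0}
m0 ∈ B0, n0 ∈ B1 → different blocks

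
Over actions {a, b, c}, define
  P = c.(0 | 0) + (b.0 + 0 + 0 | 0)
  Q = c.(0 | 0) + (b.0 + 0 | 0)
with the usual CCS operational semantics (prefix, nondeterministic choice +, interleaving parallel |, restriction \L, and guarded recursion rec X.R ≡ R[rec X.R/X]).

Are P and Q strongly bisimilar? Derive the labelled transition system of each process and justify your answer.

P ~ Q

P's transition system — 3 states:
  s0 = c.(0 | 0) + (b.0 + 0 + 0 | 0) | —b→ s1, —c→ s2
  s1 = 0 | deadlocked
  s2 = 0 | 0 | deadlocked
Q's transition system — 3 states:
  t0 = c.(0 | 0) + (b.0 + 0 | 0) | —b→ t1, —c→ t2
  t1 = 0 | deadlocked
  t2 = 0 | 0 | deadlocked
Coarsest stable partition (strong bisimilarity classes):
  B0 = {s0, t0}
  B1 = {s1, s2, t1, t2}
s0 ∈ B0, t0 ∈ B0 → same block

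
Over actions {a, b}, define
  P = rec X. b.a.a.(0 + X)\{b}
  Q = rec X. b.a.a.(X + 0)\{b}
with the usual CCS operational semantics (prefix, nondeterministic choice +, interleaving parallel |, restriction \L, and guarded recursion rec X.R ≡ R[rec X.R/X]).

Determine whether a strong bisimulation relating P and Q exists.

YES

LTS(P): 4 reachable states
  u0 = rec X. b.a.a.(0 + X)\{b} :: —b→ u1
  u1 = a.a.(0 + (rec X. b.a.a.(0 + X)\{b}))\{b} :: —a→ u2
  u2 = a.(0 + (rec X. b.a.a.(0 + X)\{b}))\{b} :: —a→ u3
  u3 = (0 + (rec X. b.a.a.(0 + X)\{b}))\{b} :: deadlocked
LTS(Q): 4 reachable states
  v0 = rec X. b.a.a.(X + 0)\{b} :: —b→ v1
  v1 = a.a.((rec X. b.a.a.(X + 0)\{b}) + 0)\{b} :: —a→ v2
  v2 = a.((rec X. b.a.a.(X + 0)\{b}) + 0)\{b} :: —a→ v3
  v3 = ((rec X. b.a.a.(X + 0)\{b}) + 0)\{b} :: deadlocked
Bisimilarity quotient blocks:
  B0 = {u0, v0}
  B1 = {u1, v1}
  B2 = {u2, v2}
  B3 = {u3, v3}
u0 ∈ B0, v0 ∈ B0 → same block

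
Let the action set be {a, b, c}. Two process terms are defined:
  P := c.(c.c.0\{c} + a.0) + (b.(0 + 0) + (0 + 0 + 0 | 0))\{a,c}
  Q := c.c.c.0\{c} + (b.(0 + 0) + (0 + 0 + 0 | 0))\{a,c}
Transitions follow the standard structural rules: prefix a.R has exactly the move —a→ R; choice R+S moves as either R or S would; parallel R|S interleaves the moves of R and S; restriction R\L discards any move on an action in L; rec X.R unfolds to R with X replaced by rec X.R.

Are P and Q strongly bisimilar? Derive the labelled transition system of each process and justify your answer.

P's transition system — 6 states:
  m0 = c.(c.c.0\{c} + a.0) + (b.(0 + 0) + (0 + 0 + 0 | 0))\{a,c} ⊢ --b--▸ m1, --c--▸ m2
  m1 = (0 + 0)\{a,c} ⊢ ∅
  m2 = c.c.0\{c} + a.0 ⊢ --a--▸ m3, --c--▸ m4
  m3 = 0 ⊢ ∅
  m4 = c.0\{c} ⊢ --c--▸ m5
  m5 = 0\{c} ⊢ ∅
Q's transition system — 5 states:
  n0 = c.c.c.0\{c} + (b.(0 + 0) + (0 + 0 + 0 | 0))\{a,c} ⊢ --b--▸ n1, --c--▸ n2
  n1 = (0 + 0)\{a,c} ⊢ ∅
  n2 = c.c.0\{c} ⊢ --c--▸ n3
  n3 = c.0\{c} ⊢ --c--▸ n4
  n4 = 0\{c} ⊢ ∅
Bisimilarity quotient blocks:
  B0 = {m0}
  B1 = {m2}
  B2 = {m1, m3, m5, n1, n4}
  B3 = {m4, n3}
  B4 = {n0}
  B5 = {n2}
m0 ∈ B0, n0 ∈ B4 → different blocks

not bisimilar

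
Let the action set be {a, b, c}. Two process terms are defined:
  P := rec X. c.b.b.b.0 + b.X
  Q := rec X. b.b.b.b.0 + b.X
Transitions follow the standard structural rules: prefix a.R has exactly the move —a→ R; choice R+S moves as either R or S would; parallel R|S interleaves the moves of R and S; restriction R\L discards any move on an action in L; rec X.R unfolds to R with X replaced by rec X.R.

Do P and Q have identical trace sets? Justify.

Reachable graph of P (5 states):
  m0 = rec X. c.b.b.b.0 + b.X ⊢ -b-> m0, -c-> m1
  m1 = b.b.b.0 ⊢ -b-> m2
  m2 = b.b.0 ⊢ -b-> m3
  m3 = b.0 ⊢ -b-> m4
  m4 = 0 ⊢ stopped
Reachable graph of Q (5 states):
  n0 = rec X. b.b.b.b.0 + b.X ⊢ -b-> n0, -b-> n1
  n1 = b.b.b.0 ⊢ -b-> n2
  n2 = b.b.0 ⊢ -b-> n3
  n3 = b.0 ⊢ -b-> n4
  n4 = 0 ⊢ stopped
Executing c from P (initial set {m0}):
  after c @ step 1: {m1}
  — P admits the full trace.
Executing c from Q (initial set {n0}):
  after c @ step 1: ∅  — Q cannot continue

NO — witness ⟨c⟩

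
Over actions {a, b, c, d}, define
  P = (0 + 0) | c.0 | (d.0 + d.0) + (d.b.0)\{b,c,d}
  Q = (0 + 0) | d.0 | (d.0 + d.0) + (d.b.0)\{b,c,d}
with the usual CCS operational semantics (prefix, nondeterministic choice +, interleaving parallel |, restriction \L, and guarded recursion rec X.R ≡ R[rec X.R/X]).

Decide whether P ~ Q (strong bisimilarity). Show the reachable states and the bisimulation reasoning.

not bisimilar

LTS(P): 4 reachable states
  p0 = (0 + 0) | c.0 | (d.0 + d.0) + (d.b.0)\{b,c,d} → -c-> p1, -d-> p2
  p1 = (0 + 0) | 0 | (d.0 + d.0) → -d-> p3
  p2 = (0 + 0) | c.0 | 0 → -c-> p3
  p3 = (0 + 0) | 0 | 0 → deadlocked
LTS(Q): 4 reachable states
  q0 = (0 + 0) | d.0 | (d.0 + d.0) + (d.b.0)\{b,c,d} → -d-> q1, -d-> q2
  q1 = (0 + 0) | 0 | (d.0 + d.0) → -d-> q3
  q2 = (0 + 0) | d.0 | 0 → -d-> q3
  q3 = (0 + 0) | 0 | 0 → deadlocked
Bisimilarity quotient blocks:
  B0 = {p0}
  B1 = {p1, q1, q2}
  B2 = {p3, q3}
  B3 = {p2}
  B4 = {q0}
p0 ∈ B0, q0 ∈ B4 → different blocks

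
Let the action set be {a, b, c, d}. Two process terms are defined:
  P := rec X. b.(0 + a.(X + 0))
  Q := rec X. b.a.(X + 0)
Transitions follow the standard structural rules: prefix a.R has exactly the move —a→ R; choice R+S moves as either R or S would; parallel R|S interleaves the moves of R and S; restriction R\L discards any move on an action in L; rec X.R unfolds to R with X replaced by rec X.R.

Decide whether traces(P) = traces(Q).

LTS(P): 3 reachable states
  m0 = rec X. b.(0 + a.(X + 0)) has moves —b→ m1
  m1 = 0 + a.((rec X. b.(0 + a.(X + 0))) + 0) has moves —a→ m2
  m2 = (rec X. b.(0 + a.(X + 0))) + 0 has moves —b→ m1
LTS(Q): 3 reachable states
  n0 = rec X. b.a.(X + 0) has moves —b→ n1
  n1 = a.((rec X. b.a.(X + 0)) + 0) has moves —a→ n2
  n2 = (rec X. b.a.(X + 0)) + 0 has moves —b→ n1
Partition-refinement fixed point:
  B0 = {m0, m2, n0, n2}
  B1 = {m1, n1}
m0 ∈ B0, n0 ∈ B0 → same block
Bisimilar ⇒ trace-equivalent.

traces(P) = traces(Q)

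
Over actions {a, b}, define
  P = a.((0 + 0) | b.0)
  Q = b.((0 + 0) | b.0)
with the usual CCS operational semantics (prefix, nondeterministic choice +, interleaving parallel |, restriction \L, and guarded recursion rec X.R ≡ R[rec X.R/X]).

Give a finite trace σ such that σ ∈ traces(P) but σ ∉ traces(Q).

LTS(P): 3 reachable states
  u0 = a.((0 + 0) | b.0) | ··a··> u1
  u1 = (0 + 0) | b.0 | ··b··> u2
  u2 = (0 + 0) | 0 | deadlocked
LTS(Q): 3 reachable states
  v0 = b.((0 + 0) | b.0) | ··b··> v1
  v1 = (0 + 0) | b.0 | ··b··> v2
  v2 = (0 + 0) | 0 | deadlocked
Trace ⟨a⟩ through P, begin at {u0}:
  step 1 (a): {u1}
  P completes σ.
Trace ⟨a⟩ through Q, begin at {v0}:
  step 1 (a): no successor for Q

a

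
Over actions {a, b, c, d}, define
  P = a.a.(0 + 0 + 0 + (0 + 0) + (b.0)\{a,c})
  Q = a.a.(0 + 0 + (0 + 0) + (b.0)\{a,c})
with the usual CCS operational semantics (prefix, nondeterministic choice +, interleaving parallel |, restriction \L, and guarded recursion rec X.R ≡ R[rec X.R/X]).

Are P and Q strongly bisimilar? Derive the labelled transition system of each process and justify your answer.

Reachable graph of P (4 states):
  u0 = a.a.(0 + 0 + 0 + (0 + 0) + (b.0)\{a,c}) ⊢ --a--▸ u1
  u1 = a.(0 + 0 + 0 + (0 + 0) + (b.0)\{a,c}) ⊢ --a--▸ u2
  u2 = 0 + 0 + 0 + (0 + 0) + (b.0)\{a,c} ⊢ --b--▸ u3
  u3 = 0\{a,c} ⊢ (no moves)
Reachable graph of Q (4 states):
  v0 = a.a.(0 + 0 + (0 + 0) + (b.0)\{a,c}) ⊢ --a--▸ v1
  v1 = a.(0 + 0 + (0 + 0) + (b.0)\{a,c}) ⊢ --a--▸ v2
  v2 = 0 + 0 + (0 + 0) + (b.0)\{a,c} ⊢ --b--▸ v3
  v3 = 0\{a,c} ⊢ (no moves)
Coarsest stable partition (strong bisimilarity classes):
  B0 = {u0, v0}
  B1 = {u1, v1}
  B2 = {u2, v2}
  B3 = {u3, v3}
u0 ∈ B0, v0 ∈ B0 → same block

bisimilar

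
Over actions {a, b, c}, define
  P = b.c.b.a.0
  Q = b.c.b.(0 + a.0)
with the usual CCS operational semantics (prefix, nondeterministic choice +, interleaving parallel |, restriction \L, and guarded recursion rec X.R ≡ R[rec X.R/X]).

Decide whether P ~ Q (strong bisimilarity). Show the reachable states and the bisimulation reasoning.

YES

LTS(P): 5 reachable states
  m0 = b.c.b.a.0 → -b-> m1
  m1 = c.b.a.0 → -c-> m2
  m2 = b.a.0 → -b-> m3
  m3 = a.0 → -a-> m4
  m4 = 0 → stopped
LTS(Q): 5 reachable states
  n0 = b.c.b.(0 + a.0) → -b-> n1
  n1 = c.b.(0 + a.0) → -c-> n2
  n2 = b.(0 + a.0) → -b-> n3
  n3 = 0 + a.0 → -a-> n4
  n4 = 0 → stopped
Partition-refinement fixed point:
  B0 = {m0, n0}
  B1 = {m1, n1}
  B2 = {m2, n2}
  B3 = {m3, n3}
  B4 = {m4, n4}
m0 ∈ B0, n0 ∈ B0 → same block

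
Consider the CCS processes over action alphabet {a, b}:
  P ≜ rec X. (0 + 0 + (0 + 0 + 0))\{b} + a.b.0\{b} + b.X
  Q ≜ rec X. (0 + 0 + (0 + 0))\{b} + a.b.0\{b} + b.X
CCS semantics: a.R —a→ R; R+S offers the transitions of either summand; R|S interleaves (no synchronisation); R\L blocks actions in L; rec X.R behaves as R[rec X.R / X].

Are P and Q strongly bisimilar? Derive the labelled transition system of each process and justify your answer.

P ~ Q

LTS(P): 3 reachable states
  s0 = rec X. (0 + 0 + (0 + 0 + 0))\{b} + a.b.0\{b} + b.X :: --a--▸ s1, --b--▸ s0
  s1 = b.0\{b} :: --b--▸ s2
  s2 = 0\{b} :: stopped
LTS(Q): 3 reachable states
  t0 = rec X. (0 + 0 + (0 + 0))\{b} + a.b.0\{b} + b.X :: --a--▸ t1, --b--▸ t0
  t1 = b.0\{b} :: --b--▸ t2
  t2 = 0\{b} :: stopped
Coarsest stable partition (strong bisimilarity classes):
  B0 = {s0, t0}
  B1 = {s1, t1}
  B2 = {s2, t2}
s0 ∈ B0, t0 ∈ B0 → same block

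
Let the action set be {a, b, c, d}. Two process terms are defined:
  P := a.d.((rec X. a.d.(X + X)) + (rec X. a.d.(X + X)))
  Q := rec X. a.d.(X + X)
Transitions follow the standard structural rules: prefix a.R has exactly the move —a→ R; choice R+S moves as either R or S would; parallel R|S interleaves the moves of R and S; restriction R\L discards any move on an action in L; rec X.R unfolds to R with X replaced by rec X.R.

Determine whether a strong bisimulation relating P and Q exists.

Reachable graph of P (3 states):
  s0 = a.d.((rec X. a.d.(X + X)) + (rec X. a.d.(X + X))) :: ··a··> s1
  s1 = d.((rec X. a.d.(X + X)) + (rec X. a.d.(X + X))) :: ··d··> s2
  s2 = (rec X. a.d.(X + X)) + (rec X. a.d.(X + X)) :: ··a··> s1
Reachable graph of Q (3 states):
  t0 = rec X. a.d.(X + X) :: ··a··> t1
  t1 = d.((rec X. a.d.(X + X)) + (rec X. a.d.(X + X))) :: ··d··> t2
  t2 = (rec X. a.d.(X + X)) + (rec X. a.d.(X + X)) :: ··a··> t1
Partition-refinement fixed point:
  B0 = {s0, s2, t0, t2}
  B1 = {s1, t1}
s0 ∈ B0, t0 ∈ B0 → same block

P ~ Q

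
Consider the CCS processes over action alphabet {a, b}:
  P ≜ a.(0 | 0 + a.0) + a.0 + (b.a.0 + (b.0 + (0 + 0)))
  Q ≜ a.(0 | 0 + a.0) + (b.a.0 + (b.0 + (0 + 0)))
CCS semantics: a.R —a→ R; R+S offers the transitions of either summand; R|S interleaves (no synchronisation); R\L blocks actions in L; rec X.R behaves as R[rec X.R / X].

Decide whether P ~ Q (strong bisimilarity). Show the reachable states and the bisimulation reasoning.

NO

P's transition system — 4 states:
  s0 = a.(0 | 0 + a.0) + a.0 + (b.a.0 + (b.0 + (0 + 0))) has moves =a=> s1, =a=> s2, =b=> s1, =b=> s3
  s1 = 0 has moves (no moves)
  s2 = 0 | 0 + a.0 has moves =a=> s1
  s3 = a.0 has moves =a=> s1
Q's transition system — 4 states:
  t0 = a.(0 | 0 + a.0) + (b.a.0 + (b.0 + (0 + 0))) has moves =a=> t1, =b=> t2, =b=> t3
  t1 = 0 | 0 + a.0 has moves =a=> t2
  t2 = 0 has moves (no moves)
  t3 = a.0 has moves =a=> t2
Coarsest stable partition (strong bisimilarity classes):
  B0 = {s0}
  B1 = {s1, t2}
  B2 = {s2, s3, t1, t3}
  B3 = {t0}
s0 ∈ B0, t0 ∈ B3 → different blocks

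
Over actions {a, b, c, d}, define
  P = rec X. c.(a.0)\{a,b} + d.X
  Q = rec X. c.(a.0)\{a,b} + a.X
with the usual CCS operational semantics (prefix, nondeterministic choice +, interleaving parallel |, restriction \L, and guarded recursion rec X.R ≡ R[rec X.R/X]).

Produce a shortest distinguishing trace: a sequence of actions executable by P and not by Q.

Reachable graph of P (2 states):
  m0 = rec X. c.(a.0)\{a,b} + d.X → -c-> m1, -d-> m0
  m1 = (a.0)\{a,b} → deadlocked
Reachable graph of Q (2 states):
  n0 = rec X. c.(a.0)\{a,b} + a.X → -a-> n0, -c-> n1
  n1 = (a.0)\{a,b} → deadlocked
Executing d from P (initial set {m0}):
  after d @ step 1: {m0}
  — P admits the full trace.
Executing d from Q (initial set {n0}):
  after d @ step 1: ∅  — Q cannot continue

d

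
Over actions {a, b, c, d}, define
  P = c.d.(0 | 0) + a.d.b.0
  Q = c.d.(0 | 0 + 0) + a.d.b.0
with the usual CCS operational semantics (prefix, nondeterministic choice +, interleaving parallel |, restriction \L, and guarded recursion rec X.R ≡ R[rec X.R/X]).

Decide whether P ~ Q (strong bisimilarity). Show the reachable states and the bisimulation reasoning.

P ~ Q

LTS(P): 6 reachable states
  m0 = c.d.(0 | 0) + a.d.b.0 :: --a--▸ m1, --c--▸ m2
  m1 = d.b.0 :: --d--▸ m3
  m2 = d.(0 | 0) :: --d--▸ m4
  m3 = b.0 :: --b--▸ m5
  m4 = 0 | 0 :: (no moves)
  m5 = 0 :: (no moves)
LTS(Q): 6 reachable states
  n0 = c.d.(0 | 0 + 0) + a.d.b.0 :: --a--▸ n1, --c--▸ n2
  n1 = d.b.0 :: --d--▸ n3
  n2 = d.(0 | 0 + 0) :: --d--▸ n4
  n3 = b.0 :: --b--▸ n5
  n4 = 0 | 0 + 0 :: (no moves)
  n5 = 0 :: (no moves)
Coarsest stable partition (strong bisimilarity classes):
  B0 = {m0, n0}
  B1 = {m2, n2}
  B2 = {m4, m5, n4, n5}
  B3 = {m1, n1}
  B4 = {m3, n3}
m0 ∈ B0, n0 ∈ B0 → same block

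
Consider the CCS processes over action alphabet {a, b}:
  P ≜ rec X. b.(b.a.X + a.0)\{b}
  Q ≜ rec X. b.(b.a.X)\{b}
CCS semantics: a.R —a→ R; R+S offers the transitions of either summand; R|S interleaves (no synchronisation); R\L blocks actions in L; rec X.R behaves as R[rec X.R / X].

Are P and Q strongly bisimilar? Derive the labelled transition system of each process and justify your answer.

LTS(P): 3 reachable states
  p0 = rec X. b.(b.a.X + a.0)\{b} ⊢ --b--▸ p1
  p1 = (b.a.(rec X. b.(b.a.X + a.0)\{b}) + a.0)\{b} ⊢ --a--▸ p2
  p2 = 0\{b} ⊢ stopped
LTS(Q): 2 reachable states
  q0 = rec X. b.(b.a.X)\{b} ⊢ --b--▸ q1
  q1 = (b.a.(rec X. b.(b.a.X)\{b}))\{b} ⊢ stopped
Bisimilarity quotient blocks:
  B0 = {p0}
  B1 = {p1}
  B2 = {p2, q1}
  B3 = {q0}
p0 ∈ B0, q0 ∈ B3 → different blocks

NO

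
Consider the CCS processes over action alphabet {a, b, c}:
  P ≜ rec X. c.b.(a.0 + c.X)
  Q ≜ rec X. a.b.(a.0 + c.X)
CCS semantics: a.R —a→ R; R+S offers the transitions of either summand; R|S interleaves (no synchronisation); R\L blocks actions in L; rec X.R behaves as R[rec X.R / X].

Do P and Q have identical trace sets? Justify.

traces(P) ≠ traces(Q) — witness ⟨c⟩

LTS(P): 4 reachable states
  s0 = rec X. c.b.(a.0 + c.X) → --c--▸ s1
  s1 = b.(a.0 + c.(rec X. c.b.(a.0 + c.X))) → --b--▸ s2
  s2 = a.0 + c.(rec X. c.b.(a.0 + c.X)) → --a--▸ s3, --c--▸ s0
  s3 = 0 → ∅
LTS(Q): 4 reachable states
  t0 = rec X. a.b.(a.0 + c.X) → --a--▸ t1
  t1 = b.(a.0 + c.(rec X. a.b.(a.0 + c.X))) → --b--▸ t2
  t2 = a.0 + c.(rec X. a.b.(a.0 + c.X)) → --a--▸ t3, --c--▸ t0
  t3 = 0 → ∅
Executing c from P (initial set {s0}):
  step 1 (c): {s1}
  ✓ P
Executing c from Q (initial set {t0}):
  step 1 (c): no successor for Q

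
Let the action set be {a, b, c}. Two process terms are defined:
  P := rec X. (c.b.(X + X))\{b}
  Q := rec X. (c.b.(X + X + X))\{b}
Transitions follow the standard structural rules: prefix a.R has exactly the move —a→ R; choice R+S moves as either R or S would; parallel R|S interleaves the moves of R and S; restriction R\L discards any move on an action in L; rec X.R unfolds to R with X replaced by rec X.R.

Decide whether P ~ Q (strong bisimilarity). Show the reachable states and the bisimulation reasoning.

LTS(P): 2 reachable states
  s0 = rec X. (c.b.(X + X))\{b} ⊢ =c=> s1
  s1 = (b.((rec X. (c.b.(X + X))\{b}) + (rec X. (c.b.(X + X))\{b})))\{b} ⊢ ∅
LTS(Q): 2 reachable states
  t0 = rec X. (c.b.(X + X + X))\{b} ⊢ =c=> t1
  t1 = (b.((rec X. (c.b.(X + X + X))\{b}) + (rec X. (c.b.(X + X + X))\{b}) + (rec X. (c.b.(X + X + X))\{b})))\{b} ⊢ ∅
Partition-refinement fixed point:
  B0 = {s0, t0}
  B1 = {s1, t1}
s0 ∈ B0, t0 ∈ B0 → same block

bisimilar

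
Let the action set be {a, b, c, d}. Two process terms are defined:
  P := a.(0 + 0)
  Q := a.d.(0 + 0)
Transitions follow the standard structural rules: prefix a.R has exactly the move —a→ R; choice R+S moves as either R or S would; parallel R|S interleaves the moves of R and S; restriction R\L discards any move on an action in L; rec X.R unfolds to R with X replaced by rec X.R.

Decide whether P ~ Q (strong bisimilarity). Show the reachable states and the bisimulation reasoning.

P's transition system — 2 states:
  m0 = a.(0 + 0) | —a→ m1
  m1 = 0 + 0 | (no moves)
Q's transition system — 3 states:
  n0 = a.d.(0 + 0) | —a→ n1
  n1 = d.(0 + 0) | —d→ n2
  n2 = 0 + 0 | (no moves)
Bisimilarity quotient blocks:
  B0 = {m0}
  B1 = {m1, n2}
  B2 = {n0}
  B3 = {n1}
m0 ∈ B0, n0 ∈ B2 → different blocks

NO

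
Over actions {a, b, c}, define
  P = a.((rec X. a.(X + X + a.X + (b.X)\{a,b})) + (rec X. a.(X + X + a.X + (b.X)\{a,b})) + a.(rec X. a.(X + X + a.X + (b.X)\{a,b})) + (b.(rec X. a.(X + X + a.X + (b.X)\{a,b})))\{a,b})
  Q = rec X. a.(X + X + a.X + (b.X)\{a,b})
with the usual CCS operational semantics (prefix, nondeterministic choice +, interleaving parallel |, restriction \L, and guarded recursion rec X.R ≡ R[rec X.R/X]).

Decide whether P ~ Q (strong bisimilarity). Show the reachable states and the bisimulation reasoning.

LTS(P): 3 reachable states
  p0 = a.((rec X. a.(X + X + a.X + (b.X)\{a,b})) + (rec X. a.(X + X + a.X + (b.X)\{a,b})) + a.(rec X. a.(X + X + a.X + (b.X)\{a,b})) + (b.(rec X. a.(X + X + a.X + (b.X)\{a,b})))\{a,b}) ⊢ ··a··> p1
  p1 = (rec X. a.(X + X + a.X + (b.X)\{a,b})) + (rec X. a.(X + X + a.X + (b.X)\{a,b})) + a.(rec X. a.(X + X + a.X + (b.X)\{a,b})) + (b.(rec X. a.(X + X + a.X + (b.X)\{a,b})))\{a,b} ⊢ ··a··> p1, ··a··> p2
  p2 = rec X. a.(X + X + a.X + (b.X)\{a,b}) ⊢ ··a··> p1
LTS(Q): 2 reachable states
  q0 = rec X. a.(X + X + a.X + (b.X)\{a,b}) ⊢ ··a··> q1
  q1 = (rec X. a.(X + X + a.X + (b.X)\{a,b})) + (rec X. a.(X + X + a.X + (b.X)\{a,b})) + a.(rec X. a.(X + X + a.X + (b.X)\{a,b})) + (b.(rec X. a.(X + X + a.X + (b.X)\{a,b})))\{a,b} ⊢ ··a··> q0, ··a··> q1
Bisimilarity quotient blocks:
  B0 = {p0, p1, p2, q0, q1}
p0 ∈ B0, q0 ∈ B0 → same block

bisimilar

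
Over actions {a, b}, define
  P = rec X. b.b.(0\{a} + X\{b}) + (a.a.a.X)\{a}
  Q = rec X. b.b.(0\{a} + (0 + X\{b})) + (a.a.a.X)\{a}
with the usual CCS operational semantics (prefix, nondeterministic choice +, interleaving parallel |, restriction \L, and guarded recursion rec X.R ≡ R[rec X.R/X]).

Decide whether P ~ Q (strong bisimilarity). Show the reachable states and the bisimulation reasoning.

P ~ Q

LTS(P): 3 reachable states
  u0 = rec X. b.b.(0\{a} + X\{b}) + (a.a.a.X)\{a} has moves ··b··> u1
  u1 = b.(0\{a} + (rec X. b.b.(0\{a} + X\{b}) + (a.a.a.X)\{a})\{b}) has moves ··b··> u2
  u2 = 0\{a} + (rec X. b.b.(0\{a} + X\{b}) + (a.a.a.X)\{a})\{b} has moves ·
LTS(Q): 3 reachable states
  v0 = rec X. b.b.(0\{a} + (0 + X\{b})) + (a.a.a.X)\{a} has moves ··b··> v1
  v1 = b.(0\{a} + (0 + (rec X. b.b.(0\{a} + (0 + X\{b})) + (a.a.a.X)\{a})\{b})) has moves ··b··> v2
  v2 = 0\{a} + (0 + (rec X. b.b.(0\{a} + (0 + X\{b})) + (a.a.a.X)\{a})\{b}) has moves ·
Partition-refinement fixed point:
  B0 = {u0, v0}
  B1 = {u1, v1}
  B2 = {u2, v2}
u0 ∈ B0, v0 ∈ B0 → same block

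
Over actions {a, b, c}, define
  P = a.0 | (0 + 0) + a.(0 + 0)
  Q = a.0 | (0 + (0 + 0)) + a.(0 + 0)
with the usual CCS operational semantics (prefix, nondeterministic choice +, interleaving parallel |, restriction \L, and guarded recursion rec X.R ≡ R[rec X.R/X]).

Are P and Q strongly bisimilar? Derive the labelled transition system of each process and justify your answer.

YES

Reachable graph of P (3 states):
  m0 = a.0 | (0 + 0) + a.(0 + 0) :: ··a··> m1, ··a··> m2
  m1 = 0 + 0 :: ∅
  m2 = 0 | (0 + 0) :: ∅
Reachable graph of Q (3 states):
  n0 = a.0 | (0 + (0 + 0)) + a.(0 + 0) :: ··a··> n1, ··a··> n2
  n1 = 0 + 0 :: ∅
  n2 = 0 | (0 + (0 + 0)) :: ∅
Partition-refinement fixed point:
  B0 = {m0, n0}
  B1 = {m1, m2, n1, n2}
m0 ∈ B0, n0 ∈ B0 → same block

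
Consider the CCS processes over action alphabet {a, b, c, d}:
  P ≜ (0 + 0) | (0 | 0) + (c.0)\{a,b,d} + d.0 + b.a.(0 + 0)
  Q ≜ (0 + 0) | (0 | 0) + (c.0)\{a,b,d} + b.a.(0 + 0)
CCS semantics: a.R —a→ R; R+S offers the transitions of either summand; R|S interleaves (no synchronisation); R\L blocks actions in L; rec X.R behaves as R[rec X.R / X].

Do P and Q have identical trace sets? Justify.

trace-distinct — witness ⟨d⟩

P's transition system — 5 states:
  m0 = (0 + 0) | (0 | 0) + (c.0)\{a,b,d} + d.0 + b.a.(0 + 0) → =b=> m1, =c=> m2, =d=> m3
  m1 = a.(0 + 0) → =a=> m4
  m2 = 0\{a,b,d} → deadlocked
  m3 = 0 → deadlocked
  m4 = 0 + 0 → deadlocked
Q's transition system — 4 states:
  n0 = (0 + 0) | (0 | 0) + (c.0)\{a,b,d} + b.a.(0 + 0) → =b=> n1, =c=> n2
  n1 = a.(0 + 0) → =a=> n3
  n2 = 0\{a,b,d} → deadlocked
  n3 = 0 + 0 → deadlocked
Trace ⟨d⟩ through P, begin at {m0}:
  step 1 (d): {m3}
  — P admits the full trace.
Trace ⟨d⟩ through Q, begin at {n0}:
  step 1 (d): no successor for Q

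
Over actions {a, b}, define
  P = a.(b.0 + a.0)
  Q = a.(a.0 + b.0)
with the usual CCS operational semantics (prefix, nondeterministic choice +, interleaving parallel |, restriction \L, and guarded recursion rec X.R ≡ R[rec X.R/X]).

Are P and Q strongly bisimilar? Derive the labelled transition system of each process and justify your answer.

bisimilar

Reachable graph of P (3 states):
  p0 = a.(b.0 + a.0) | -a-> p1
  p1 = b.0 + a.0 | -a-> p2, -b-> p2
  p2 = 0 | ·
Reachable graph of Q (3 states):
  q0 = a.(a.0 + b.0) | -a-> q1
  q1 = a.0 + b.0 | -a-> q2, -b-> q2
  q2 = 0 | ·
Bisimilarity quotient blocks:
  B0 = {p0, q0}
  B1 = {p1, q1}
  B2 = {p2, q2}
p0 ∈ B0, q0 ∈ B0 → same block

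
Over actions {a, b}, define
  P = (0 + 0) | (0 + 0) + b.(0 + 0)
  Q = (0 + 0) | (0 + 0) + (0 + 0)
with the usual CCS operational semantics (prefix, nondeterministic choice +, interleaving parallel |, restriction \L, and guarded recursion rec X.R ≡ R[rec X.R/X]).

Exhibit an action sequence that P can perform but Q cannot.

b

P's transition system — 2 states:
  s0 = (0 + 0) | (0 + 0) + b.(0 + 0) :: ··b··> s1
  s1 = 0 + 0 :: (no moves)
Q's transition system — 1 states:
  t0 = (0 + 0) | (0 + 0) + (0 + 0) :: (no moves)
Executing b from P (initial set {s0}):
  after b @ step 1: {s1}
  P completes σ.
Executing b from Q (initial set {t0}):
  after b @ step 1: no successor for Q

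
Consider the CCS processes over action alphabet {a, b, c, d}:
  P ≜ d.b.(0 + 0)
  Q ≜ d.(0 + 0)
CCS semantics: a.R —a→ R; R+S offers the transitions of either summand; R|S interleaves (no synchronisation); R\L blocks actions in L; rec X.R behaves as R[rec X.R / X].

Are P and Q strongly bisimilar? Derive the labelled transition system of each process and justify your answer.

not bisimilar

Reachable graph of P (3 states):
  u0 = d.b.(0 + 0) :: ··d··> u1
  u1 = b.(0 + 0) :: ··b··> u2
  u2 = 0 + 0 :: (no moves)
Reachable graph of Q (2 states):
  v0 = d.(0 + 0) :: ··d··> v1
  v1 = 0 + 0 :: (no moves)
Partition-refinement fixed point:
  B0 = {u0}
  B1 = {u1}
  B2 = {u2, v1}
  B3 = {v0}
u0 ∈ B0, v0 ∈ B3 → different blocks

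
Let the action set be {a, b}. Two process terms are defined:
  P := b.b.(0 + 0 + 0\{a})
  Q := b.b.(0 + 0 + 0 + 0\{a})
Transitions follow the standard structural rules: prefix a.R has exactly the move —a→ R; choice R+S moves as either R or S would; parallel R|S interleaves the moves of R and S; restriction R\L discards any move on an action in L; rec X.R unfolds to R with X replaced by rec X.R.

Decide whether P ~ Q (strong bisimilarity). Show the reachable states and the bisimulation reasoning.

P's transition system — 3 states:
  u0 = b.b.(0 + 0 + 0\{a}) | -b-> u1
  u1 = b.(0 + 0 + 0\{a}) | -b-> u2
  u2 = 0 + 0 + 0\{a} | deadlocked
Q's transition system — 3 states:
  v0 = b.b.(0 + 0 + 0 + 0\{a}) | -b-> v1
  v1 = b.(0 + 0 + 0 + 0\{a}) | -b-> v2
  v2 = 0 + 0 + 0 + 0\{a} | deadlocked
Partition-refinement fixed point:
  B0 = {u0, v0}
  B1 = {u1, v1}
  B2 = {u2, v2}
u0 ∈ B0, v0 ∈ B0 → same block

YES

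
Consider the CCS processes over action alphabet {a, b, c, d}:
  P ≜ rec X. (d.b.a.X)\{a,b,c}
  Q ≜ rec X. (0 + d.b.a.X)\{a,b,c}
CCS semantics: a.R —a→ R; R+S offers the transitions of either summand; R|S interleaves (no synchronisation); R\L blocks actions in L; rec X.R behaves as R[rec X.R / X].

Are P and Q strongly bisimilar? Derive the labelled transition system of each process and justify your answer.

Reachable graph of P (2 states):
  m0 = rec X. (d.b.a.X)\{a,b,c} :: =d=> m1
  m1 = (b.a.(rec X. (d.b.a.X)\{a,b,c}))\{a,b,c} :: ∅
Reachable graph of Q (2 states):
  n0 = rec X. (0 + d.b.a.X)\{a,b,c} :: =d=> n1
  n1 = (b.a.(rec X. (0 + d.b.a.X)\{a,b,c}))\{a,b,c} :: ∅
Coarsest stable partition (strong bisimilarity classes):
  B0 = {m0, n0}
  B1 = {m1, n1}
m0 ∈ B0, n0 ∈ B0 → same block

YES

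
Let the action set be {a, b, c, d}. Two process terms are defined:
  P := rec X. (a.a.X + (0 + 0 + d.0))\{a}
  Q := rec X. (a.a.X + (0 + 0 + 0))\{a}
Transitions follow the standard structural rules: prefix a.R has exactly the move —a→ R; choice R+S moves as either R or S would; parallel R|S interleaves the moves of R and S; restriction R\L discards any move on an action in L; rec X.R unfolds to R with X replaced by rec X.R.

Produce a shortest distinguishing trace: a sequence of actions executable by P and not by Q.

d

Reachable graph of P (2 states):
  u0 = rec X. (a.a.X + (0 + 0 + d.0))\{a} → —d→ u1
  u1 = 0\{a} → ·
Reachable graph of Q (1 states):
  v0 = rec X. (a.a.X + (0 + 0 + 0))\{a} → ·
Run σ = ⟨d⟩ on P: start {u0}
  [1] d ⇒ {u1}
  ✓ P
Run σ = ⟨d⟩ on Q: start {v0}
  [1] d ⇒ ∅ (Q stuck)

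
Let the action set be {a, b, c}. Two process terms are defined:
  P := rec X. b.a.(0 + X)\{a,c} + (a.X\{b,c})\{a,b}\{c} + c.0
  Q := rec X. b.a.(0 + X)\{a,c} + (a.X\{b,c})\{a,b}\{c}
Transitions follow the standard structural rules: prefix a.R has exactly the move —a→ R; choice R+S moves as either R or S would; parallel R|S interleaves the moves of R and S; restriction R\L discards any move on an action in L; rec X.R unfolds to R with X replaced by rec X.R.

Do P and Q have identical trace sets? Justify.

Reachable graph of P (5 states):
  p0 = rec X. b.a.(0 + X)\{a,c} + (a.X\{b,c})\{a,b}\{c} + c.0 :: --b--▸ p1, --c--▸ p2
  p1 = a.(0 + (rec X. b.a.(0 + X)\{a,c} + (a.X\{b,c})\{a,b}\{c} + c.0))\{a,c} :: --a--▸ p3
  p2 = 0 :: (no moves)
  p3 = (0 + (rec X. b.a.(0 + X)\{a,c} + (a.X\{b,c})\{a,b}\{c} + c.0))\{a,c} :: --b--▸ p4
  p4 = (a.(0 + (rec X. b.a.(0 + X)\{a,c} + (a.X\{b,c})\{a,b}\{c} + c.0))\{a,c})\{a,c} :: (no moves)
Reachable graph of Q (4 states):
  q0 = rec X. b.a.(0 + X)\{a,c} + (a.X\{b,c})\{a,b}\{c} :: --b--▸ q1
  q1 = a.(0 + (rec X. b.a.(0 + X)\{a,c} + (a.X\{b,c})\{a,b}\{c}))\{a,c} :: --a--▸ q2
  q2 = (0 + (rec X. b.a.(0 + X)\{a,c} + (a.X\{b,c})\{a,b}\{c}))\{a,c} :: --b--▸ q3
  q3 = (a.(0 + (rec X. b.a.(0 + X)\{a,c} + (a.X\{b,c})\{a,b}\{c}))\{a,c})\{a,c} :: (no moves)
Trace ⟨c⟩ through P, begin at {p0}:
  step 1 (c): {p2}
  ✓ P
Trace ⟨c⟩ through Q, begin at {q0}:
  step 1 (c): ∅  — Q cannot continue

traces(P) ≠ traces(Q) — witness ⟨c⟩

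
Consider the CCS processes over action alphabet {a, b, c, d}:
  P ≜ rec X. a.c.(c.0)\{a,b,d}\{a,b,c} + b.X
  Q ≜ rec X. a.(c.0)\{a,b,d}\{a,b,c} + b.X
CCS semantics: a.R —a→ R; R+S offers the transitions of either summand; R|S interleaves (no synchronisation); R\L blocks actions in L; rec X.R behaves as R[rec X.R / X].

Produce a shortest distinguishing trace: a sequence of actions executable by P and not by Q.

P's transition system — 3 states:
  m0 = rec X. a.c.(c.0)\{a,b,d}\{a,b,c} + b.X → =a=> m1, =b=> m0
  m1 = c.(c.0)\{a,b,d}\{a,b,c} → =c=> m2
  m2 = (c.0)\{a,b,d}\{a,b,c} → ·
Q's transition system — 2 states:
  n0 = rec X. a.(c.0)\{a,b,d}\{a,b,c} + b.X → =a=> n1, =b=> n0
  n1 = (c.0)\{a,b,d}\{a,b,c} → ·
Trace ⟨ac⟩ through P, begin at {m0}:
  after a @ step 1: {m1}
  after c @ step 2: {m2}
  ✓ P
Trace ⟨ac⟩ through Q, begin at {n0}:
  after a @ step 1: {n1}
  after c @ step 2: ∅ (Q stuck)

ac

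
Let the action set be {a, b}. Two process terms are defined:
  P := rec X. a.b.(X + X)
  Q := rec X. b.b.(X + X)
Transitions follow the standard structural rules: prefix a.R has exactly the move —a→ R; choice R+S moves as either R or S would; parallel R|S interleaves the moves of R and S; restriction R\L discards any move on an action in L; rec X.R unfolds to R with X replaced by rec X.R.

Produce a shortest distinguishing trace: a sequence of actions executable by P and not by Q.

Reachable graph of P (3 states):
  u0 = rec X. a.b.(X + X) ⊢ -a-> u1
  u1 = b.((rec X. a.b.(X + X)) + (rec X. a.b.(X + X))) ⊢ -b-> u2
  u2 = (rec X. a.b.(X + X)) + (rec X. a.b.(X + X)) ⊢ -a-> u1
Reachable graph of Q (3 states):
  v0 = rec X. b.b.(X + X) ⊢ -b-> v1
  v1 = b.((rec X. b.b.(X + X)) + (rec X. b.b.(X + X))) ⊢ -b-> v2
  v2 = (rec X. b.b.(X + X)) + (rec X. b.b.(X + X)) ⊢ -b-> v1
Trace ⟨a⟩ through P, begin at {u0}:
  after a @ step 1: {u1}
  ✓ P
Trace ⟨a⟩ through Q, begin at {v0}:
  after a @ step 1: no successor for Q

a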